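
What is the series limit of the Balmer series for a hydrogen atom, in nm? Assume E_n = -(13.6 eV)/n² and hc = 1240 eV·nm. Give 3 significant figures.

The Balmer series has lower level n_f = 2; the series limit corresponds to n_i → ∞.
ΔE_max = 13.6 × 1 / 2² = 3.400 eV.
λ_min = 1240 / 3.400 = 365 nm.

365 nm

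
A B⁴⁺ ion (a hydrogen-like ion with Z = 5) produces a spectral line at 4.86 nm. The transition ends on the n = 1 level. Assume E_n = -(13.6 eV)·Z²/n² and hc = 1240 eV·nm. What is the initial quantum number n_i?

The photon energy is ΔE = hc/λ = 1240 / 4.86 = 255.1 eV.
With Z = 5, ΔE = 340.0 × (1/n_f² − 1/n_i²), so 1/n_f² − 1/n_i² = 0.7504.
With n_f = 1: 1/n_i² = 1/1 − 0.7504 = 0.2496, so n_i ≈ 2.00.

n_i = 2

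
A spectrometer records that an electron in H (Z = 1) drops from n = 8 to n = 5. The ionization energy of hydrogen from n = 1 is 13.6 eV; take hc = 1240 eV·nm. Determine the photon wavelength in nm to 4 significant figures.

3741 nm

ΔE = 13.60 × (1/5² − 1/8²) = 13.60 × 0.02438 = 0.3315 eV.
λ = hc/ΔE = 1240 / 0.3315 = 3741 nm.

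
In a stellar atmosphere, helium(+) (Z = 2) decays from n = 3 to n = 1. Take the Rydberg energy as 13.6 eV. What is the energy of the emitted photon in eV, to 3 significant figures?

48.4 eV

The Bohr energies scale as Z², so for Z = 2: E_n = −54.40/n² eV.
E_3 = −54.40/9 = −6.044 eV and E_1 = −54.40/1 = −54.40 eV.
The photon energy is |E_3 − E_1| = 48.4 eV.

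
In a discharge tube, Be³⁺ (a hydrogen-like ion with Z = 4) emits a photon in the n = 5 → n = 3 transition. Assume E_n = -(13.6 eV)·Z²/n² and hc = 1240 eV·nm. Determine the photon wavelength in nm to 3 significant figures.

For Z = 4 the level energies scale as Z², so the effective Rydberg energy is 13.6 × 16 = 217.6 eV.
ΔE = 217.6 × (1/3² − 1/5²) = 217.6 × 0.07111 = 15.47 eV.
λ = hc/ΔE = 1240 / 15.47 = 80.1 nm.

80.1 nm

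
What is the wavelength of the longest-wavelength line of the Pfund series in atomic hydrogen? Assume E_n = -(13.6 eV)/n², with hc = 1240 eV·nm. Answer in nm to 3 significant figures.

7460 nm

The Pfund series terminates on n_f = 5; the first line has n_i = 5+1 = 6.
ΔE = 13.60 × (1/5² − 1/6²) = 0.1662 eV.
λ = 1240 / 0.1662 = 7460 nm.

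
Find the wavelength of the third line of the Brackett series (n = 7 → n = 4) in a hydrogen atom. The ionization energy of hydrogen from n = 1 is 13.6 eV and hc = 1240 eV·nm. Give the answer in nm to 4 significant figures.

The Brackett series terminates on n_f = 4; the third line has n_i = 4+3 = 7.
ΔE = 13.60 × (1/4² − 1/7²) = 0.5724 eV.
λ = 1240 / 0.5724 = 2166 nm.

2166 nm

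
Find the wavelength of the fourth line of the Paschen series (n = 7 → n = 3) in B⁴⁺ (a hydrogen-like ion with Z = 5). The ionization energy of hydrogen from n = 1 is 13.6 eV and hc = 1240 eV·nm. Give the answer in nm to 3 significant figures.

40.2 nm

The Paschen series terminates on n_f = 3; the fourth line has n_i = 3+4 = 7.
ΔE = 340.0 × (1/3² − 1/7²) = 30.84 eV.
λ = 1240 / 30.84 = 40.2 nm.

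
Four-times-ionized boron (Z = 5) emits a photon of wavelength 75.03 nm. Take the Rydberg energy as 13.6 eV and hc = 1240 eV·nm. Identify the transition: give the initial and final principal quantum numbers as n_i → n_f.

The photon energy is ΔE = hc/λ = 1240 / 75.03 = 16.53 eV.
With Z = 5, ΔE = 340.0 × (1/n_f² − 1/n_i²), so 1/n_f² − 1/n_i² = 0.04861.
Trying n_f = 3 gives 1/n_i² = 0.06250, i.e. n_i ≈ 4; this pair matches.

n_i = 4, n_f = 3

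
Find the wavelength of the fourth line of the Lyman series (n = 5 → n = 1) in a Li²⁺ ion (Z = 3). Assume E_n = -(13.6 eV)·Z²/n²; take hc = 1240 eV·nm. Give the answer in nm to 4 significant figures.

The Lyman series terminates on n_f = 1; the fourth line has n_i = 1+4 = 5.
ΔE = 122.4 × (1/1² − 1/5²) = 117.5 eV.
λ = 1240 / 117.5 = 10.55 nm.

10.55 nm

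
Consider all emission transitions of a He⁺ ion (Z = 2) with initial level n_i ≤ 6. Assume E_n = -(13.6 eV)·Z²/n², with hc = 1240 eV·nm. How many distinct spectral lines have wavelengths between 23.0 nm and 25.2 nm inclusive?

3

Enumerate all n_i → n_f pairs with 1 ≤ n_f < n_i ≤ 6 and compute λ = 1240 / [13.6·4·(1/n_f² − 1/n_i²)].
Lines falling in [23.0, 25.2] nm: 6→1 (23.45 nm), 5→1 (23.74 nm), 4→1 (24.31 nm).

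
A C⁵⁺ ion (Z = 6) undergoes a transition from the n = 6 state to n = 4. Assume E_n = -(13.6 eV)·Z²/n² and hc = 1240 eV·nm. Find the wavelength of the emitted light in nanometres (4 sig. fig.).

For Z = 6 the level energies scale as Z², so the effective Rydberg energy is 13.6 × 36 = 489.6 eV.
ΔE = 489.6 × (1/4² − 1/6²) = 489.6 × 0.03472 = 17.00 eV.
λ = hc/ΔE = 1240 / 17.00 = 72.94 nm.

72.94 nm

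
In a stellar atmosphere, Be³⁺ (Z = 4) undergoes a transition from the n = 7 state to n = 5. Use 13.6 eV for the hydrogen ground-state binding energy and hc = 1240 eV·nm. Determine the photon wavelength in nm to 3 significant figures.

291 nm

For Z = 4 the level energies scale as Z², so the effective Rydberg energy is 13.6 × 16 = 217.6 eV.
ΔE = 217.6 × (1/5² − 1/7²) = 217.6 × 0.01959 = 4.263 eV.
λ = hc/ΔE = 1240 / 4.263 = 291 nm.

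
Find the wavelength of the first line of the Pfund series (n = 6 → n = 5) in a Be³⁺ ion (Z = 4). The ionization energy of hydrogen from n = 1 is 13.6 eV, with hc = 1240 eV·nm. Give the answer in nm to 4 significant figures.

466.2 nm

The Pfund series terminates on n_f = 5; the first line has n_i = 5+1 = 6.
ΔE = 217.6 × (1/5² − 1/6²) = 2.660 eV.
λ = 1240 / 2.660 = 466.2 nm.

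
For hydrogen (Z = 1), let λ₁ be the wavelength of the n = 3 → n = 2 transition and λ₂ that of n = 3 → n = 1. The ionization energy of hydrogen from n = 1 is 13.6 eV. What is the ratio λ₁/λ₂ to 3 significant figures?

6.40

λ ∝ 1/ΔE ∝ 1/(1/n_f² − 1/n_i²), and the Z² and hc factors cancel in the ratio.
λ₁/λ₂ = (1/1² − 1/3²)/(1/2² − 1/3²) = 0.8889/0.1389 = 6.40.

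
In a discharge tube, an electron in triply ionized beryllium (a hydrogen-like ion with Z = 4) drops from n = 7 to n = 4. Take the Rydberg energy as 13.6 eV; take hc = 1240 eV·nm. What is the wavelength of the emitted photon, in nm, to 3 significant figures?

135 nm

For Z = 4 the level energies scale as Z², so the effective Rydberg energy is 13.6 × 16 = 217.6 eV.
ΔE = 217.6 × (1/4² − 1/7²) = 217.6 × 0.04209 = 9.159 eV.
λ = hc/ΔE = 1240 / 9.159 = 135 nm.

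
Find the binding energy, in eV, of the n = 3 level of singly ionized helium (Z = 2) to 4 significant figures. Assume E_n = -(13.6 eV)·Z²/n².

6.044 eV

E_n = −13.6 Z²/n² = −54.40/n² eV for Z = 2.
E_3 = −54.40/9 = −6.044 eV, so ionization (to E = 0) requires 6.044 eV.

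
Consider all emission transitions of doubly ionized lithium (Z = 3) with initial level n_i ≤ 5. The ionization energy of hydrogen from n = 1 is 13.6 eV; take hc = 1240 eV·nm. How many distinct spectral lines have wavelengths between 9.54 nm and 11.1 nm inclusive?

2

Enumerate all n_i → n_f pairs with 1 ≤ n_f < n_i ≤ 5 and compute λ = 1240 / [13.6·9·(1/n_f² − 1/n_i²)].
Lines falling in [9.54, 11.1] nm: 5→1 (10.55 nm), 4→1 (10.81 nm).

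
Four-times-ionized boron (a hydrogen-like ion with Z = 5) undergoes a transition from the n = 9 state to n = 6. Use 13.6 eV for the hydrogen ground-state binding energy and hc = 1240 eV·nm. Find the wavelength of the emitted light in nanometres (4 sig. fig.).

For Z = 5 the level energies scale as Z², so the effective Rydberg energy is 13.6 × 25 = 340.0 eV.
ΔE = 340.0 × (1/6² − 1/9²) = 340.0 × 0.01543 = 5.247 eV.
λ = hc/ΔE = 1240 / 5.247 = 236.3 nm.

236.3 nm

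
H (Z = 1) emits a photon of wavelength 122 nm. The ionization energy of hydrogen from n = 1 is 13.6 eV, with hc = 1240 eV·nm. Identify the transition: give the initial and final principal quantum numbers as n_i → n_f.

n_i = 2, n_f = 1

The photon energy is ΔE = hc/λ = 1240 / 122 = 10.16 eV.
With Z = 1, ΔE = 13.60 × (1/n_f² − 1/n_i²), so 1/n_f² − 1/n_i² = 0.7473.
Trying n_f = 1 gives 1/n_i² = 0.2527, i.e. n_i ≈ 2; this pair matches.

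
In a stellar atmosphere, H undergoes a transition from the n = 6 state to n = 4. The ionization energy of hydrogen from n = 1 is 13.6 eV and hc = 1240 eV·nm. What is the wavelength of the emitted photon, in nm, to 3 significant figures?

ΔE = 13.60 × (1/4² − 1/6²) = 13.60 × 0.03472 = 0.4722 eV.
λ = hc/ΔE = 1240 / 0.4722 = 2630 nm.

2630 nm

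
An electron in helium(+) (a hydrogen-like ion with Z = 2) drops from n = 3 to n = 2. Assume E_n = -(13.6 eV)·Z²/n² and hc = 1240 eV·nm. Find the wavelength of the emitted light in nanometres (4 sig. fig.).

164.1 nm

For Z = 2 the level energies scale as Z², so the effective Rydberg energy is 13.6 × 4 = 54.40 eV.
ΔE = 54.40 × (1/2² − 1/3²) = 54.40 × 0.1389 = 7.556 eV.
λ = hc/ΔE = 1240 / 7.556 = 164.1 nm.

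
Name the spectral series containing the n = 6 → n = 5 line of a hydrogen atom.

Pfund

The series is set by the lower level: n_f = 5 is the Pfund series.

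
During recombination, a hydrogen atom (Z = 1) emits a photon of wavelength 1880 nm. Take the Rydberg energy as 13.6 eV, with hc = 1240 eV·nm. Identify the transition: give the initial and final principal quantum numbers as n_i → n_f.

The photon energy is ΔE = hc/λ = 1240 / 1880 = 0.6596 eV.
With Z = 1, ΔE = 13.60 × (1/n_f² − 1/n_i²), so 1/n_f² − 1/n_i² = 0.04850.
Trying n_f = 3 gives 1/n_i² = 0.06261, i.e. n_i ≈ 4; this pair matches.

n_i = 4, n_f = 3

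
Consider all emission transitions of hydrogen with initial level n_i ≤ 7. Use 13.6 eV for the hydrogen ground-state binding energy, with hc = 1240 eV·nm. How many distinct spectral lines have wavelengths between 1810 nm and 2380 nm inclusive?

2

Enumerate all n_i → n_f pairs with 1 ≤ n_f < n_i ≤ 7 and compute λ = 1240 / [13.6·1·(1/n_f² − 1/n_i²)].
Lines falling in [1810, 2380] nm: 4→3 (1876 nm), 7→4 (2166 nm).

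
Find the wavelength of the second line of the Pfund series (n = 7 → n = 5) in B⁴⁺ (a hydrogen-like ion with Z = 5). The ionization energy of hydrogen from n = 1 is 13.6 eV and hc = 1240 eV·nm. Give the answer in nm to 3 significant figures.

186 nm

The Pfund series terminates on n_f = 5; the second line has n_i = 5+2 = 7.
ΔE = 340.0 × (1/5² − 1/7²) = 6.661 eV.
λ = 1240 / 6.661 = 186 nm.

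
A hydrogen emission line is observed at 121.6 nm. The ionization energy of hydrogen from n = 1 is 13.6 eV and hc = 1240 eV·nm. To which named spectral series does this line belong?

ΔE = 1240/121.6 = 10.20 eV.
This matches 13.6 × (1/1² − 1/2²), so n_f = 1: the Lyman series.

Lyman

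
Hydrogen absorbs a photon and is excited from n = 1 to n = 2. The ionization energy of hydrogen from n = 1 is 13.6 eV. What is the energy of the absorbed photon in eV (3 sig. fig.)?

E_2 = −13.60/4 = −3.400 eV and E_1 = −13.60/1 = −13.60 eV.
The photon energy is |E_2 − E_1| = 10.2 eV.

10.2 eV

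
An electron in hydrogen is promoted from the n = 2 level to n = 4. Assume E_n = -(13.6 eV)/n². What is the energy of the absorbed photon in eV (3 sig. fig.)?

E_4 = −13.60/16 = −0.8500 eV and E_2 = −13.60/4 = −3.400 eV.
The photon energy is |E_4 − E_2| = 2.55 eV.

2.55 eV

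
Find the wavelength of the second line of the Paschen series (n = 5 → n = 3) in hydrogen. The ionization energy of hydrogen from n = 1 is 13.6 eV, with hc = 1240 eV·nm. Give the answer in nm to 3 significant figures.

1280 nm

The Paschen series terminates on n_f = 3; the second line has n_i = 3+2 = 5.
ΔE = 13.60 × (1/3² − 1/5²) = 0.9671 eV.
λ = 1240 / 0.9671 = 1280 nm.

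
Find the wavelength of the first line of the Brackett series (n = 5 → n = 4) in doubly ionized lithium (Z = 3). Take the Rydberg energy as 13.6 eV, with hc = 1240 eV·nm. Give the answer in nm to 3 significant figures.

The Brackett series terminates on n_f = 4; the first line has n_i = 4+1 = 5.
ΔE = 122.4 × (1/4² − 1/5²) = 2.754 eV.
λ = 1240 / 2.754 = 450 nm.

450 nm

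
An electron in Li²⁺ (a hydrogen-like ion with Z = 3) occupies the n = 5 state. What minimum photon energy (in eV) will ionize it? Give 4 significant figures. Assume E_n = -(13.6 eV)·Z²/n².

4.896 eV

E_n = −13.6 Z²/n² = −122.4/n² eV for Z = 3.
E_5 = −122.4/25 = −4.896 eV, so ionization (to E = 0) requires 4.896 eV.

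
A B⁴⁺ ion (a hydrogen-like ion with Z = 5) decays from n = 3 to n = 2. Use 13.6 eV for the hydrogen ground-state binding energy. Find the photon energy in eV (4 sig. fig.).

The Bohr energies scale as Z², so for Z = 5: E_n = −340.0/n² eV.
E_3 = −340.0/9 = −37.78 eV and E_2 = −340.0/4 = −85.00 eV.
The photon energy is |E_3 − E_2| = 47.22 eV.

47.22 eV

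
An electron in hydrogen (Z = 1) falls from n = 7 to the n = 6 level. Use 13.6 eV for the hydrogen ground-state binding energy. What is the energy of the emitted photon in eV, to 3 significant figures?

0.100 eV

E_7 = −13.60/49 = −0.2776 eV and E_6 = −13.60/36 = −0.3778 eV.
The photon energy is |E_7 − E_6| = 0.100 eV.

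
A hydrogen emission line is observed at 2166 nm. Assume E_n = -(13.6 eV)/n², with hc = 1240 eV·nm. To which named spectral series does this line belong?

ΔE = 1240/2166 = 0.5725 eV.
This matches 13.6 × (1/4² − 1/7²), so n_f = 4: the Brackett series.

Brackett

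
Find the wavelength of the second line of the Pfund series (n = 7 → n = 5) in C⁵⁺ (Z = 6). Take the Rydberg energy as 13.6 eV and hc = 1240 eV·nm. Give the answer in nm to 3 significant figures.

129 nm

The Pfund series terminates on n_f = 5; the second line has n_i = 5+2 = 7.
ΔE = 489.6 × (1/5² − 1/7²) = 9.592 eV.
λ = 1240 / 9.592 = 129 nm.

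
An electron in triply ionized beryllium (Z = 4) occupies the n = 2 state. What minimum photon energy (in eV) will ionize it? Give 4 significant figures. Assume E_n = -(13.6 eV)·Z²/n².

E_n = −13.6 Z²/n² = −217.6/n² eV for Z = 4.
E_2 = −217.6/4 = −54.40 eV, so ionization (to E = 0) requires 54.40 eV.

54.40 eV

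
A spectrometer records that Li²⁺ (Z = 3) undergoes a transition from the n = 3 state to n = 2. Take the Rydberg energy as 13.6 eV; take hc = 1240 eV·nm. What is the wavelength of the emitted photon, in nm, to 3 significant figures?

For Z = 3 the level energies scale as Z², so the effective Rydberg energy is 13.6 × 9 = 122.4 eV.
ΔE = 122.4 × (1/2² − 1/3²) = 122.4 × 0.1389 = 17.00 eV.
λ = hc/ΔE = 1240 / 17.00 = 72.9 nm.

72.9 nm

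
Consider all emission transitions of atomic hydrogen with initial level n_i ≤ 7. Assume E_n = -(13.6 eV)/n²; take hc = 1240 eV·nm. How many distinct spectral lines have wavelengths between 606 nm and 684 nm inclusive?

1

Enumerate all n_i → n_f pairs with 1 ≤ n_f < n_i ≤ 7 and compute λ = 1240 / [13.6·1·(1/n_f² − 1/n_i²)].
Lines falling in [606, 684] nm: 3→2 (656.5 nm).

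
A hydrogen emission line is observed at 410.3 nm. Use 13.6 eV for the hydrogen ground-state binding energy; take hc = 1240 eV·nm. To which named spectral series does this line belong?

ΔE = 1240/410.3 = 3.022 eV.
This matches 13.6 × (1/2² − 1/6²), so n_f = 2: the Balmer series.

Balmer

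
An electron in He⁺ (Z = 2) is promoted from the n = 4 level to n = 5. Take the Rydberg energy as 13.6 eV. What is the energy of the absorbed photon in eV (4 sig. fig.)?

1.224 eV

The Bohr energies scale as Z², so for Z = 2: E_n = −54.40/n² eV.
E_5 = −54.40/25 = −2.176 eV and E_4 = −54.40/16 = −3.400 eV.
The photon energy is |E_5 − E_4| = 1.224 eV.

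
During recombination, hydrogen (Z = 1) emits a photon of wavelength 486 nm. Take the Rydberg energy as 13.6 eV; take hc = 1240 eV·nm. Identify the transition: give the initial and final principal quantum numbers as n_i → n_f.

n_i = 4, n_f = 2

The photon energy is ΔE = hc/λ = 1240 / 486 = 2.551 eV.
With Z = 1, ΔE = 13.60 × (1/n_f² − 1/n_i²), so 1/n_f² − 1/n_i² = 0.1876.
Trying n_f = 2 gives 1/n_i² = 0.06239, i.e. n_i ≈ 4; this pair matches.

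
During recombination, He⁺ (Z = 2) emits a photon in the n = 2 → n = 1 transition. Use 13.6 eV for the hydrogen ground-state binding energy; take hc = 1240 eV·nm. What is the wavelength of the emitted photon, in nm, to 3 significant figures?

For Z = 2 the level energies scale as Z², so the effective Rydberg energy is 13.6 × 4 = 54.40 eV.
ΔE = 54.40 × (1/1² − 1/2²) = 54.40 × 0.7500 = 40.80 eV.
λ = hc/ΔE = 1240 / 40.80 = 30.4 nm.

30.4 nm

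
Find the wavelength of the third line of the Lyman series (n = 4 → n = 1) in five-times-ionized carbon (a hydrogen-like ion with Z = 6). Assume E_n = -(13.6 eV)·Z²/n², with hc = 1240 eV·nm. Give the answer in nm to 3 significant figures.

2.70 nm

The Lyman series terminates on n_f = 1; the third line has n_i = 1+3 = 4.
ΔE = 489.6 × (1/1² − 1/4²) = 459.0 eV.
λ = 1240 / 459.0 = 2.70 nm.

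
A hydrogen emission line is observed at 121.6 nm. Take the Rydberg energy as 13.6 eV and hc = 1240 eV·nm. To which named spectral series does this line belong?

ΔE = 1240/121.6 = 10.20 eV.
This matches 13.6 × (1/1² − 1/2²), so n_f = 1: the Lyman series.

Lyman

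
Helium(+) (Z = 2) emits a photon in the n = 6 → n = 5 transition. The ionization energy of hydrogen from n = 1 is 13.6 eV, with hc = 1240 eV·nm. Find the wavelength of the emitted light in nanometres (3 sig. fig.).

1860 nm

For Z = 2 the level energies scale as Z², so the effective Rydberg energy is 13.6 × 4 = 54.40 eV.
ΔE = 54.40 × (1/5² − 1/6²) = 54.40 × 0.01222 = 0.6649 eV.
λ = hc/ΔE = 1240 / 0.6649 = 1860 nm.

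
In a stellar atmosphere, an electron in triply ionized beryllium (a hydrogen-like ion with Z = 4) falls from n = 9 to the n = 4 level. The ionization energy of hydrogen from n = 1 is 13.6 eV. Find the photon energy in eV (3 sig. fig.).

10.9 eV

The Bohr energies scale as Z², so for Z = 4: E_n = −217.6/n² eV.
E_9 = −217.6/81 = −2.686 eV and E_4 = −217.6/16 = −13.60 eV.
The photon energy is |E_9 − E_4| = 10.9 eV.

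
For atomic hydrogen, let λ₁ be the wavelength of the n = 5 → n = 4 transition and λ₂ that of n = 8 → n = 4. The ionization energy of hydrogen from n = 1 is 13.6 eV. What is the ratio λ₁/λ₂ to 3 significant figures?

λ ∝ 1/ΔE ∝ 1/(1/n_f² − 1/n_i²), and the Z² and hc factors cancel in the ratio.
λ₁/λ₂ = (1/4² − 1/8²)/(1/4² − 1/5²) = 0.04688/0.02250 = 2.08.

2.08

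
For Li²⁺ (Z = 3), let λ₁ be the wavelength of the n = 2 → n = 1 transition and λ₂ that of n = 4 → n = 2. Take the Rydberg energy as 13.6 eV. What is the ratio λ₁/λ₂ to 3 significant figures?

0.250

λ ∝ 1/ΔE ∝ 1/(1/n_f² − 1/n_i²), and the Z² and hc factors cancel in the ratio.
λ₁/λ₂ = (1/2² − 1/4²)/(1/1² − 1/2²) = 0.1875/0.7500 = 0.250.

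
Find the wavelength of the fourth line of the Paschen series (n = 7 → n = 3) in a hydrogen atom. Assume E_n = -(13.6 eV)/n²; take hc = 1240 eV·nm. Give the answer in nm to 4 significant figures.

1005 nm

The Paschen series terminates on n_f = 3; the fourth line has n_i = 3+4 = 7.
ΔE = 13.60 × (1/3² − 1/7²) = 1.234 eV.
λ = 1240 / 1.234 = 1005 nm.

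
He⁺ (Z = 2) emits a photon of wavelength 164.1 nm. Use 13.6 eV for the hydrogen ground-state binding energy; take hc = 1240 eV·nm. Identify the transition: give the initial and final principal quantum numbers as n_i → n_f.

The photon energy is ΔE = hc/λ = 1240 / 164.1 = 7.556 eV.
With Z = 2, ΔE = 54.40 × (1/n_f² − 1/n_i²), so 1/n_f² − 1/n_i² = 0.1389.
Trying n_f = 2 gives 1/n_i² = 0.1111, i.e. n_i ≈ 3; this pair matches.

n_i = 3, n_f = 2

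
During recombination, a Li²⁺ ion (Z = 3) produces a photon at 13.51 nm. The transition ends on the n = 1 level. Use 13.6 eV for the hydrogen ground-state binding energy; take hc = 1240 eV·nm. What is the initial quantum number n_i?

n_i = 2

The photon energy is ΔE = hc/λ = 1240 / 13.51 = 91.78 eV.
With Z = 3, ΔE = 122.4 × (1/n_f² − 1/n_i²), so 1/n_f² − 1/n_i² = 0.7499.
With n_f = 1: 1/n_i² = 1/1 − 0.7499 = 0.2501, so n_i ≈ 2.00.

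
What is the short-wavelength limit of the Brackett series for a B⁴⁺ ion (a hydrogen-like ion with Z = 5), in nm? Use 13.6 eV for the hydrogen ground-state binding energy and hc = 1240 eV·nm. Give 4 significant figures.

58.35 nm

The Brackett series has lower level n_f = 4; the series limit corresponds to n_i → ∞.
ΔE_max = 13.6 × 25 / 4² = 21.25 eV.
λ_min = 1240 / 21.25 = 58.35 nm.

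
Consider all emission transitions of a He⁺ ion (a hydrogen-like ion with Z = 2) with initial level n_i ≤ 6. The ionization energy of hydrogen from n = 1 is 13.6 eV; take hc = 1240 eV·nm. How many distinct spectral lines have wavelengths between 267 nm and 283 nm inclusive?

Enumerate all n_i → n_f pairs with 1 ≤ n_f < n_i ≤ 6 and compute λ = 1240 / [13.6·4·(1/n_f² − 1/n_i²)].
Lines falling in [267, 283] nm: 6→3 (273.5 nm).

1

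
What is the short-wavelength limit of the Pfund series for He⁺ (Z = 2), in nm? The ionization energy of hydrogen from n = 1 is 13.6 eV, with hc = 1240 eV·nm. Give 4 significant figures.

The Pfund series has lower level n_f = 5; the series limit corresponds to n_i → ∞.
ΔE_max = 13.6 × 4 / 5² = 2.176 eV.
λ_min = 1240 / 2.176 = 569.9 nm.

569.9 nm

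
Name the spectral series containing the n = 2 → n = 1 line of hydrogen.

The series is set by the lower level: n_f = 1 is the Lyman series.

Lyman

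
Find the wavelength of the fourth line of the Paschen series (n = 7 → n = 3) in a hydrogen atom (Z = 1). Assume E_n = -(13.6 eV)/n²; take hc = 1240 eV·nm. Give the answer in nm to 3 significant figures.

The Paschen series terminates on n_f = 3; the fourth line has n_i = 3+4 = 7.
ΔE = 13.60 × (1/3² − 1/7²) = 1.234 eV.
λ = 1240 / 1.234 = 1010 nm.

1010 nm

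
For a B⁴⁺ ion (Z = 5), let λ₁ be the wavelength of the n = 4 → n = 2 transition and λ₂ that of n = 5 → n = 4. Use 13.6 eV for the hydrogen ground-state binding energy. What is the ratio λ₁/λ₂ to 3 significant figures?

0.120

λ ∝ 1/ΔE ∝ 1/(1/n_f² − 1/n_i²), and the Z² and hc factors cancel in the ratio.
λ₁/λ₂ = (1/4² − 1/5²)/(1/2² − 1/4²) = 0.02250/0.1875 = 0.120.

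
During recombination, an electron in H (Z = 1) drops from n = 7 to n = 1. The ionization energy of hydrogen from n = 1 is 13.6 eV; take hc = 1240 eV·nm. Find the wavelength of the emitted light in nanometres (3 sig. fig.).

ΔE = 13.60 × (1/1² − 1/7²) = 13.60 × 0.9796 = 13.32 eV.
λ = hc/ΔE = 1240 / 13.32 = 93.1 nm.
This line belongs to the Lyman series.

93.1 nm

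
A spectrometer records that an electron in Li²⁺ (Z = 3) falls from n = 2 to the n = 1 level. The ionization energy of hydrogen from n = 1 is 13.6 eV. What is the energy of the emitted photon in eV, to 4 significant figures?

91.80 eV

The Bohr energies scale as Z², so for Z = 3: E_n = −122.4/n² eV.
E_2 = −122.4/4 = −30.60 eV and E_1 = −122.4/1 = −122.4 eV.
The photon energy is |E_2 − E_1| = 91.80 eV.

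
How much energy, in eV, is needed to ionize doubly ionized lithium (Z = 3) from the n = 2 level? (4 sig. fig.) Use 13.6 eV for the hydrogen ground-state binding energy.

E_n = −13.6 Z²/n² = −122.4/n² eV for Z = 3.
E_2 = −122.4/4 = −30.60 eV, so ionization (to E = 0) requires 30.60 eV.

30.60 eV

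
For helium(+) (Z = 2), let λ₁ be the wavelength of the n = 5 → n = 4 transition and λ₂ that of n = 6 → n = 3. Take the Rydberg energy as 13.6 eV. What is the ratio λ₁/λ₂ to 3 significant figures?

3.70

λ ∝ 1/ΔE ∝ 1/(1/n_f² − 1/n_i²), and the Z² and hc factors cancel in the ratio.
λ₁/λ₂ = (1/3² − 1/6²)/(1/4² − 1/5²) = 0.08333/0.02250 = 3.70.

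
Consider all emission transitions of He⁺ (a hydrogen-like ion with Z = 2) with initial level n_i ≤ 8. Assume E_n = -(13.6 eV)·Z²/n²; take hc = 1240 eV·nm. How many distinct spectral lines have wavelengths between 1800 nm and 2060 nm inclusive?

Enumerate all n_i → n_f pairs with 1 ≤ n_f < n_i ≤ 8 and compute λ = 1240 / [13.6·4·(1/n_f² − 1/n_i²)].
Lines falling in [1800, 2060] nm: 6→5 (1865 nm), 8→6 (1876 nm).

2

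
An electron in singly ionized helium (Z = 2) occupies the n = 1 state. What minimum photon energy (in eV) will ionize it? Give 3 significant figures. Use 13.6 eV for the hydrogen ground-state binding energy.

E_n = −13.6 Z²/n² = −54.40/n² eV for Z = 2.
E_1 = −54.40/1 = −54.4 eV, so ionization (to E = 0) requires 54.4 eV.

54.4 eV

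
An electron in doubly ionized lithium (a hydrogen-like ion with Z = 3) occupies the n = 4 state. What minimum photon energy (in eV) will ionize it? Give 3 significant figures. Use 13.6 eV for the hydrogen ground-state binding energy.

E_n = −13.6 Z²/n² = −122.4/n² eV for Z = 3.
E_4 = −122.4/16 = −7.65 eV, so ionization (to E = 0) requires 7.65 eV.

7.65 eV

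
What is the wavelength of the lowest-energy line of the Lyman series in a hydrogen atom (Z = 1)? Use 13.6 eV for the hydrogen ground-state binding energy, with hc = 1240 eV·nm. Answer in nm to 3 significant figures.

122 nm

The Lyman series terminates on n_f = 1; the first line has n_i = 1+1 = 2.
ΔE = 13.60 × (1/1² − 1/2²) = 10.20 eV.
λ = 1240 / 10.20 = 122 nm.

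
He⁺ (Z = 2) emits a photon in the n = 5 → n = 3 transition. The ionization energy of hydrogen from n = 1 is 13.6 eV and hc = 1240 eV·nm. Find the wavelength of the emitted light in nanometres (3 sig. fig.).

321 nm

For Z = 2 the level energies scale as Z², so the effective Rydberg energy is 13.6 × 4 = 54.40 eV.
ΔE = 54.40 × (1/3² − 1/5²) = 54.40 × 0.07111 = 3.868 eV.
λ = hc/ΔE = 1240 / 3.868 = 321 nm.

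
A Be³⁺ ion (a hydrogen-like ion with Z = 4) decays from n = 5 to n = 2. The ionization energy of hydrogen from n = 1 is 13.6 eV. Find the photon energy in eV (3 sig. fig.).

The Bohr energies scale as Z², so for Z = 4: E_n = −217.6/n² eV.
E_5 = −217.6/25 = −8.704 eV and E_2 = −217.6/4 = −54.40 eV.
The photon energy is |E_5 − E_2| = 45.7 eV.

45.7 eV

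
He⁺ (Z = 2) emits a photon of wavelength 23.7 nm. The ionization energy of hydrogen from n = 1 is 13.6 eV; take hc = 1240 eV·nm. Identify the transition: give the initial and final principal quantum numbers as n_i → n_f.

The photon energy is ΔE = hc/λ = 1240 / 23.7 = 52.32 eV.
With Z = 2, ΔE = 54.40 × (1/n_f² − 1/n_i²), so 1/n_f² − 1/n_i² = 0.9618.
Trying n_f = 1 gives 1/n_i² = 0.03822, i.e. n_i ≈ 5; this pair matches.

n_i = 5, n_f = 1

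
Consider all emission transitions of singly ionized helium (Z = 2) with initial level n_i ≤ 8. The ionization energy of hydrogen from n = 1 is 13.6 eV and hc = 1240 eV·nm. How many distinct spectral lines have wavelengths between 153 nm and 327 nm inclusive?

5

Enumerate all n_i → n_f pairs with 1 ≤ n_f < n_i ≤ 8 and compute λ = 1240 / [13.6·4·(1/n_f² − 1/n_i²)].
Lines falling in [153, 327] nm: 3→2 (164.1 nm), 8→3 (238.7 nm), 7→3 (251.3 nm), 6→3 (273.5 nm), 5→3 (320.5 nm).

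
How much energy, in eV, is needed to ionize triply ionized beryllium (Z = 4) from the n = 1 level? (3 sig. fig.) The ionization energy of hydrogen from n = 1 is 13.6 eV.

E_n = −13.6 Z²/n² = −217.6/n² eV for Z = 4.
E_1 = −217.6/1 = −218 eV, so ionization (to E = 0) requires 218 eV.

218 eV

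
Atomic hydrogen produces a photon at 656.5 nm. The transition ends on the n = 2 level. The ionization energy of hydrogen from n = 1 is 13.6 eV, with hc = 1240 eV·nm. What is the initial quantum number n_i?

The photon energy is ΔE = hc/λ = 1240 / 656.5 = 1.889 eV.
With Z = 1, ΔE = 13.60 × (1/n_f² − 1/n_i²), so 1/n_f² − 1/n_i² = 0.1389.
With n_f = 2: 1/n_i² = 1/4 − 0.1389 = 0.1111, so n_i ≈ 3.00.

n_i = 3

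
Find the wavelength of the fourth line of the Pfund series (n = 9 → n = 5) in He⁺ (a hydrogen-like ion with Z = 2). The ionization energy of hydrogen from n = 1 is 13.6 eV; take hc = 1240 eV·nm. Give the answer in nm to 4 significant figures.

824.3 nm

The Pfund series terminates on n_f = 5; the fourth line has n_i = 5+4 = 9.
ΔE = 54.40 × (1/5² − 1/9²) = 1.504 eV.
λ = 1240 / 1.504 = 824.3 nm.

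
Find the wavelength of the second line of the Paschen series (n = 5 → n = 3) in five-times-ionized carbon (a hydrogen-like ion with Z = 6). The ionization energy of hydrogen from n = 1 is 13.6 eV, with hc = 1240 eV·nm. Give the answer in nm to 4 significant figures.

The Paschen series terminates on n_f = 3; the second line has n_i = 3+2 = 5.
ΔE = 489.6 × (1/3² − 1/5²) = 34.82 eV.
λ = 1240 / 34.82 = 35.62 nm.

35.62 nm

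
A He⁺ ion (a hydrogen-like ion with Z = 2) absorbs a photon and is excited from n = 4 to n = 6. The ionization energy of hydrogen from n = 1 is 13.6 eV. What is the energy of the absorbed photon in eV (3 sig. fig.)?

The Bohr energies scale as Z², so for Z = 2: E_n = −54.40/n² eV.
E_6 = −54.40/36 = −1.511 eV and E_4 = −54.40/16 = −3.400 eV.
The photon energy is |E_6 − E_4| = 1.89 eV.

1.89 eV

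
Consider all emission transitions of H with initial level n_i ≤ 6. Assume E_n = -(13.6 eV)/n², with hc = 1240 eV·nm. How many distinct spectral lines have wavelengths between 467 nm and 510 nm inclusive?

Enumerate all n_i → n_f pairs with 1 ≤ n_f < n_i ≤ 6 and compute λ = 1240 / [13.6·1·(1/n_f² − 1/n_i²)].
Lines falling in [467, 510] nm: 4→2 (486.3 nm).

1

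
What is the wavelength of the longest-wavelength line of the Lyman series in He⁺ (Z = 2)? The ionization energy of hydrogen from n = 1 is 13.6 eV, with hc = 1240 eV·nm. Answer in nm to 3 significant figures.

The Lyman series terminates on n_f = 1; the first line has n_i = 1+1 = 2.
ΔE = 54.40 × (1/1² − 1/2²) = 40.80 eV.
λ = 1240 / 40.80 = 30.4 nm.

30.4 nm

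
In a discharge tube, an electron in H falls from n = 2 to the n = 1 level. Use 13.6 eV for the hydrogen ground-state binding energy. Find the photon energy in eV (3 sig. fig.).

E_2 = −13.60/4 = −3.400 eV and E_1 = −13.60/1 = −13.60 eV.
The photon energy is |E_2 − E_1| = 10.2 eV.

10.2 eV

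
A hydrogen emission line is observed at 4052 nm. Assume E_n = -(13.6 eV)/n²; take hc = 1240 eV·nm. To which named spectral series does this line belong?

Brackett

ΔE = 1240/4052 = 0.3060 eV.
This matches 13.6 × (1/4² − 1/5²), so n_f = 4: the Brackett series.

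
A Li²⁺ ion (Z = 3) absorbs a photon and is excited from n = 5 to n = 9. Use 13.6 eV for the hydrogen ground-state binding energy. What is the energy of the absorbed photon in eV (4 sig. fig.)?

The Bohr energies scale as Z², so for Z = 3: E_n = −122.4/n² eV.
E_9 = −122.4/81 = −1.511 eV and E_5 = −122.4/25 = −4.896 eV.
The photon energy is |E_9 − E_5| = 3.385 eV.

3.385 eV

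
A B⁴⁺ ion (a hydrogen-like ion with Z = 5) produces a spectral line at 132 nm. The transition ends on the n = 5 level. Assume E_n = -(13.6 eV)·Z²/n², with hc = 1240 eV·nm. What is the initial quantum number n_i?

The photon energy is ΔE = hc/λ = 1240 / 132 = 9.394 eV.
With Z = 5, ΔE = 340.0 × (1/n_f² − 1/n_i²), so 1/n_f² − 1/n_i² = 0.02763.
With n_f = 5: 1/n_i² = 1/25 − 0.02763 = 0.01237, so n_i ≈ 8.99.

n_i = 9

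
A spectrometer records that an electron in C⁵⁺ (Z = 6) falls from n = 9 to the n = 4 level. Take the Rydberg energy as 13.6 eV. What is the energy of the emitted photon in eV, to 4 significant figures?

The Bohr energies scale as Z², so for Z = 6: E_n = −489.6/n² eV.
E_9 = −489.6/81 = −6.044 eV and E_4 = −489.6/16 = −30.60 eV.
The photon energy is |E_9 − E_4| = 24.56 eV.

24.56 eV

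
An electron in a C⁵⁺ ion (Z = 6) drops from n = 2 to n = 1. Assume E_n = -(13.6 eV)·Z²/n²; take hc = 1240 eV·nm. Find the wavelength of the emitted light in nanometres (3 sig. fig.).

For Z = 6 the level energies scale as Z², so the effective Rydberg energy is 13.6 × 36 = 489.6 eV.
ΔE = 489.6 × (1/1² − 1/2²) = 489.6 × 0.7500 = 367.2 eV.
λ = hc/ΔE = 1240 / 367.2 = 3.38 nm.

3.38 nm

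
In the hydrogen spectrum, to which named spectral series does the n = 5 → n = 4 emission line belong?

The series is set by the lower level: n_f = 4 is the Brackett series.

Brackett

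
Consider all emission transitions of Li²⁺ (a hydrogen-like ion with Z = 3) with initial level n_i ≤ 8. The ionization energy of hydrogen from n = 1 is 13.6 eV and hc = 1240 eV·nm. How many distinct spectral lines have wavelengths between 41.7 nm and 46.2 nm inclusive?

Enumerate all n_i → n_f pairs with 1 ≤ n_f < n_i ≤ 8 and compute λ = 1240 / [13.6·9·(1/n_f² − 1/n_i²)].
Lines falling in [41.7, 46.2] nm: 8→2 (43.22 nm), 7→2 (44.12 nm), 6→2 (45.59 nm).

3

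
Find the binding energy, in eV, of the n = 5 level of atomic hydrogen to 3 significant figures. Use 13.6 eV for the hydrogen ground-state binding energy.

E_5 = −13.60/25 = −0.544 eV, so ionization (to E = 0) requires 0.544 eV.

0.544 eV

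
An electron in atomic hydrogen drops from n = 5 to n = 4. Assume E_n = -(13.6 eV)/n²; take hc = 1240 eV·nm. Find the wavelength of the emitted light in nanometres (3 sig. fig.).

4050 nm

ΔE = 13.60 × (1/4² − 1/5²) = 13.60 × 0.02250 = 0.3060 eV.
λ = hc/ΔE = 1240 / 0.3060 = 4050 nm.
This line belongs to the Brackett series.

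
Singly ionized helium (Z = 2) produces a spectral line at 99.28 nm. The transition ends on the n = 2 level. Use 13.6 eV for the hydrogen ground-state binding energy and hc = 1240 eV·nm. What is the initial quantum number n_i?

n_i = 7

The photon energy is ΔE = hc/λ = 1240 / 99.28 = 12.49 eV.
With Z = 2, ΔE = 54.40 × (1/n_f² − 1/n_i²), so 1/n_f² − 1/n_i² = 0.2296.
With n_f = 2: 1/n_i² = 1/4 − 0.2296 = 0.02041, so n_i ≈ 7.00.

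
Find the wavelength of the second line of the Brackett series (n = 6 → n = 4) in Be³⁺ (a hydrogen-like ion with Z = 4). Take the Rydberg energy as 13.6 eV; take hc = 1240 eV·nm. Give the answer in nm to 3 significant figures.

164 nm

The Brackett series terminates on n_f = 4; the second line has n_i = 4+2 = 6.
ΔE = 217.6 × (1/4² − 1/6²) = 7.556 eV.
λ = 1240 / 7.556 = 164 nm.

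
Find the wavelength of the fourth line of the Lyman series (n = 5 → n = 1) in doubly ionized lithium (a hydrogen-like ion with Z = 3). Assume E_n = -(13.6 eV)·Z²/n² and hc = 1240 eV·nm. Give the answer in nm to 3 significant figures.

The Lyman series terminates on n_f = 1; the fourth line has n_i = 1+4 = 5.
ΔE = 122.4 × (1/1² − 1/5²) = 117.5 eV.
λ = 1240 / 117.5 = 10.6 nm.

10.6 nm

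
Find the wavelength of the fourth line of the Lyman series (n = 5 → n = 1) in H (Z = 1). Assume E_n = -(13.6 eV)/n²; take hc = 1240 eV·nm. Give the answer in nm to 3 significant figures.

95.0 nm

The Lyman series terminates on n_f = 1; the fourth line has n_i = 1+4 = 5.
ΔE = 13.60 × (1/1² − 1/5²) = 13.06 eV.
λ = 1240 / 13.06 = 95.0 nm.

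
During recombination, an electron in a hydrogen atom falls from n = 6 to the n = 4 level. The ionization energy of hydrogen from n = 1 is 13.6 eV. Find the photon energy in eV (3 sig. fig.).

0.472 eV

E_6 = −13.60/36 = −0.3778 eV and E_4 = −13.60/16 = −0.8500 eV.
The photon energy is |E_6 − E_4| = 0.472 eV.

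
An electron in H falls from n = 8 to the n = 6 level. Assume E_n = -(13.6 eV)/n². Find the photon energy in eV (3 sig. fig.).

E_8 = −13.60/64 = −0.2125 eV and E_6 = −13.60/36 = −0.3778 eV.
The photon energy is |E_8 − E_6| = 0.165 eV.

0.165 eV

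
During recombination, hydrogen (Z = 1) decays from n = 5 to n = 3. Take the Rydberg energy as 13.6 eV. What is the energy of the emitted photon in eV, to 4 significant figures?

E_5 = −13.60/25 = −0.5440 eV and E_3 = −13.60/9 = −1.511 eV.
The photon energy is |E_5 − E_3| = 0.9671 eV.

0.9671 eV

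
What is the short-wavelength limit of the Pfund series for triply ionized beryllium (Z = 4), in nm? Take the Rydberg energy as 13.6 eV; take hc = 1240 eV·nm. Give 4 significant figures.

142.5 nm

The Pfund series has lower level n_f = 5; the series limit corresponds to n_i → ∞.
ΔE_max = 13.6 × 16 / 5² = 8.704 eV.
λ_min = 1240 / 8.704 = 142.5 nm.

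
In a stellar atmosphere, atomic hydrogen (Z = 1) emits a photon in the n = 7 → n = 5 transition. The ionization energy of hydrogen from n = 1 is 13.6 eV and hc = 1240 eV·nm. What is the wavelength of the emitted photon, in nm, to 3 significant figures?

ΔE = 13.60 × (1/5² − 1/7²) = 13.60 × 0.01959 = 0.2664 eV.
λ = hc/ΔE = 1240 / 0.2664 = 4650 nm.
This line belongs to the Pfund series.

4650 nm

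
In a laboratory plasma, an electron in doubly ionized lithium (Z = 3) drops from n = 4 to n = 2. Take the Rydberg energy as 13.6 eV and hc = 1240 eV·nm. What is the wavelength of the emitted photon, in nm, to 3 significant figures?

54.0 nm

For Z = 3 the level energies scale as Z², so the effective Rydberg energy is 13.6 × 9 = 122.4 eV.
ΔE = 122.4 × (1/2² − 1/4²) = 122.4 × 0.1875 = 22.95 eV.
λ = hc/ΔE = 1240 / 22.95 = 54.0 nm.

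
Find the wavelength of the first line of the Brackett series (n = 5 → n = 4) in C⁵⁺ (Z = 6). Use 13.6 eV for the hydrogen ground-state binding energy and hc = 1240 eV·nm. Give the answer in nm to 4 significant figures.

The Brackett series terminates on n_f = 4; the first line has n_i = 4+1 = 5.
ΔE = 489.6 × (1/4² − 1/5²) = 11.02 eV.
λ = 1240 / 11.02 = 112.6 nm.

112.6 nm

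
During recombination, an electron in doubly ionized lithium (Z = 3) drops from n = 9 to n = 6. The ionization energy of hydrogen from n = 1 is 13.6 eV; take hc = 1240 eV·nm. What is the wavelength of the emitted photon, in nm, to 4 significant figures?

For Z = 3 the level energies scale as Z², so the effective Rydberg energy is 13.6 × 9 = 122.4 eV.
ΔE = 122.4 × (1/6² − 1/9²) = 122.4 × 0.01543 = 1.889 eV.
λ = hc/ΔE = 1240 / 1.889 = 656.5 nm.

656.5 nm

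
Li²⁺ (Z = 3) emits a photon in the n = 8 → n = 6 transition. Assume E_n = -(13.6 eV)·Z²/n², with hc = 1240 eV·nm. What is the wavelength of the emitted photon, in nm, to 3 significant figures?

834 nm

For Z = 3 the level energies scale as Z², so the effective Rydberg energy is 13.6 × 9 = 122.4 eV.
ΔE = 122.4 × (1/6² − 1/8²) = 122.4 × 0.01215 = 1.488 eV.
λ = hc/ΔE = 1240 / 1.488 = 834 nm.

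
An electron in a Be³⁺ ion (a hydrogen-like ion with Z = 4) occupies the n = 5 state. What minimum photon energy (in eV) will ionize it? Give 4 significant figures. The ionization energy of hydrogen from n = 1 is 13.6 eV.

8.704 eV

E_n = −13.6 Z²/n² = −217.6/n² eV for Z = 4.
E_5 = −217.6/25 = −8.704 eV, so ionization (to E = 0) requires 8.704 eV.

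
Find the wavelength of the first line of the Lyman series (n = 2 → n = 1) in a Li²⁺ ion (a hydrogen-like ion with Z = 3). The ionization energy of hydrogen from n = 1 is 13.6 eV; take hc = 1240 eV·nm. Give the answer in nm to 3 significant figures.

13.5 nm

The Lyman series terminates on n_f = 1; the first line has n_i = 1+1 = 2.
ΔE = 122.4 × (1/1² − 1/2²) = 91.80 eV.
λ = 1240 / 91.80 = 13.5 nm.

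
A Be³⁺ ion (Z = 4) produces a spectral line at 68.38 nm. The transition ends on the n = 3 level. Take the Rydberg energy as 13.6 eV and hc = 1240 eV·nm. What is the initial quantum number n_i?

n_i = 6

The photon energy is ΔE = hc/λ = 1240 / 68.38 = 18.13 eV.
With Z = 4, ΔE = 217.6 × (1/n_f² − 1/n_i²), so 1/n_f² − 1/n_i² = 0.08334.
With n_f = 3: 1/n_i² = 1/9 − 0.08334 = 0.02777, so n_i ≈ 6.00.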